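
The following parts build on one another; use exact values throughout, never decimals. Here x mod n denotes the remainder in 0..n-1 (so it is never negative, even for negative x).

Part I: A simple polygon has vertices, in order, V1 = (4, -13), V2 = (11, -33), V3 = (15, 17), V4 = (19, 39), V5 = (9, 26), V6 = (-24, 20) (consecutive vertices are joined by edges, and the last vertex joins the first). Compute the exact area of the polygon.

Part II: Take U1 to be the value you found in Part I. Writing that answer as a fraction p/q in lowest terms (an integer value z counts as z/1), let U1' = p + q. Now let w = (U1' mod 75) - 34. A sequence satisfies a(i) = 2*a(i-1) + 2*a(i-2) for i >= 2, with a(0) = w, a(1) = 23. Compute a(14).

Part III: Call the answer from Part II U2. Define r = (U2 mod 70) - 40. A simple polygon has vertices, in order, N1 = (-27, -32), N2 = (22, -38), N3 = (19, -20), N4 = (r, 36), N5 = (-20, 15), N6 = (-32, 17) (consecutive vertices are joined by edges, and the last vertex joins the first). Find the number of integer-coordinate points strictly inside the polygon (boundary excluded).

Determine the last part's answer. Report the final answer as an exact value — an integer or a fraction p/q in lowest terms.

Part I: cross terms: (4*-33 - 11*-13)=11, (11*17 - 15*-33)=682, (15*39 - 19*17)=262, (19*26 - 9*39)=143, (9*20 - -24*26)=804, (-24*-13 - 4*20)=232; twice the area = |2134| = 2134; area = 1067; answer 1067
Part II: U1 = 1067; threaded value p + q = 1068; w = -16; a(2) = 2*(23) + 2*(-16) = 14; iterating: a(2)=14, a(3)=74, a(4)=176, a(5)=500, a(6)=1352, a(7)=3704, a(8)=10112, a(9)=27632, a(10)=75488, a(11)=206240, a(12)=563456, a(13)=1539392, a(14)=4205696; answer 4205696
Part III: U2 = 4205696; r = -14; cross terms: (-27*-38 - 22*-32)=1730, (22*-20 - 19*-38)=282, (19*36 - -14*-20)=404, (-14*15 - -20*36)=510, (-20*17 - -32*15)=140, (-32*-32 - -27*17)=1483; twice the area = |4549| = 4549; area = 4549/2; boundary points = 1 + 3 + 1 + 3 + 2 + 1 = 11; strictly interior points = area - boundary/2 + 1 = 2270; answer 2270

2270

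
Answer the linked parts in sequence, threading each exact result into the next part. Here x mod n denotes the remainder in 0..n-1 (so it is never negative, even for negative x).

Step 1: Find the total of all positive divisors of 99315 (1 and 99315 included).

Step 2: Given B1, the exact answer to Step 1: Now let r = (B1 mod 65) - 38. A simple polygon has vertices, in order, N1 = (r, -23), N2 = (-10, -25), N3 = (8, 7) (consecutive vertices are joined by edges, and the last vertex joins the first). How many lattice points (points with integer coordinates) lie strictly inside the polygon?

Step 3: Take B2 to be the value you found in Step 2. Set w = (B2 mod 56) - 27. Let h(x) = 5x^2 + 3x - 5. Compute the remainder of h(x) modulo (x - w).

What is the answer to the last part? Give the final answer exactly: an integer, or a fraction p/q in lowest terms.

Step 1: 99315 = 3^2 * 5 * 2207; sigma = (1 + 3 + 9) * (1 + 5) * (1 + 2207) = 13 * 6 * 2208 = 172224; answer 172224
Step 2: B1 = 172224; r = 1; cross terms: (1*-25 - -10*-23)=-255, (-10*7 - 8*-25)=130, (8*-23 - 1*7)=-191; twice the area = |-316| = 316; area = 158; boundary points = 1 + 2 + 1 = 4; strictly interior points = area - boundary/2 + 1 = 157; answer 157
Step 3: B2 = 157; w = 18; remainder = value at the root: 5*(18)^2 + 3*(18)^1 - 5 = (1620) + (54) + (-5) = 1669; answer 1669

1669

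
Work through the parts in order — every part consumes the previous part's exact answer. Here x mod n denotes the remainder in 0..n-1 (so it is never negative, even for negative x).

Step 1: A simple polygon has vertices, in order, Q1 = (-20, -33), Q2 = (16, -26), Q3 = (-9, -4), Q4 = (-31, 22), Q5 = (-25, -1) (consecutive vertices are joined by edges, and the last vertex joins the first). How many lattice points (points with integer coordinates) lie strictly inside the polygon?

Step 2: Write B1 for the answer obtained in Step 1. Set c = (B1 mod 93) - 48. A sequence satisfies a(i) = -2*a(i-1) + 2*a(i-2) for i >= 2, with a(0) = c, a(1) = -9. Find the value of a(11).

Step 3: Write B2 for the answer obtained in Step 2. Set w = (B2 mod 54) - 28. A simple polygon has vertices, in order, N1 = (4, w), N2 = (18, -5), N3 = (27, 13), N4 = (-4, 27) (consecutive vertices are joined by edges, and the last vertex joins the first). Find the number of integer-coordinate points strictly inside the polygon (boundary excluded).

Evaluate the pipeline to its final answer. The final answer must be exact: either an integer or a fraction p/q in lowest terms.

462

Step 1: cross terms: (-20*-26 - 16*-33)=1048, (16*-4 - -9*-26)=-298, (-9*22 - -31*-4)=-322, (-31*-1 - -25*22)=581, (-25*-33 - -20*-1)=805; twice the area = |1814| = 1814; area = 907; boundary points = 1 + 1 + 2 + 1 + 1 = 6; strictly interior points = area - boundary/2 + 1 = 905; answer 905
Step 2: B1 = 905; c = 20; a(2) = -2*(-9) + 2*(20) = 58; iterating: a(2)=58, a(3)=-134, a(4)=384, a(5)=-1036, a(6)=2840, a(7)=-7752, a(8)=21184, a(9)=-57872, a(10)=158112, a(11)=-431968; answer -431968
Step 3: B2 = -431968; w = 4; cross terms: (4*-5 - 18*4)=-92, (18*13 - 27*-5)=369, (27*27 - -4*13)=781, (-4*4 - 4*27)=-124; twice the area = |934| = 934; area = 467; boundary points = 1 + 9 + 1 + 1 = 12; strictly interior points = area - boundary/2 + 1 = 462; answer 462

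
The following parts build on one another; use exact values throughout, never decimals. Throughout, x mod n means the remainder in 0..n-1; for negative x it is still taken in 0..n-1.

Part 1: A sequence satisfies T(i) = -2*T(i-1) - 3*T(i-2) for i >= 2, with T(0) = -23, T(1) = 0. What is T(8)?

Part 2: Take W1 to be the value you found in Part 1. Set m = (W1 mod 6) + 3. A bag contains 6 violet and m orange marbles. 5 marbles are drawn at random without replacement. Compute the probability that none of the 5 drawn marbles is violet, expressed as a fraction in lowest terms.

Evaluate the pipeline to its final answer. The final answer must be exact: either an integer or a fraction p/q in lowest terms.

1/132

Part 1: T(2) = -2*(0) - 3*(-23) = 69; iterating: T(2)=69, T(3)=-138, T(4)=69, T(5)=276, T(6)=-759, T(7)=690, T(8)=897; answer 897
Part 2: W1 = 897; m = 6; total draws C(12,5) = 792; favorable C(6,5) = 6; P = 1/132; answer 1/132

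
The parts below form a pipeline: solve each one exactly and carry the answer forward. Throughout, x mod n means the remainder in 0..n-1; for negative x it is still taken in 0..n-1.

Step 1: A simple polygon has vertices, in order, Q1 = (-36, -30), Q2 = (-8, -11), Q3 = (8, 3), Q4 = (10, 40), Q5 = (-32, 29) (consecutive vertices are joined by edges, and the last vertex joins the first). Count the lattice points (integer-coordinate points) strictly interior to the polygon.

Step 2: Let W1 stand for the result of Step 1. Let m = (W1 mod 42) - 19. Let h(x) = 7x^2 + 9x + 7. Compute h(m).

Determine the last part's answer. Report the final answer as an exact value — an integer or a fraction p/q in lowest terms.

Step 1: cross terms: (-36*-11 - -8*-30)=156, (-8*3 - 8*-11)=64, (8*40 - 10*3)=290, (10*29 - -32*40)=1570, (-32*-30 - -36*29)=2004; twice the area = |4084| = 4084; area = 2042; boundary points = 1 + 2 + 1 + 1 + 1 = 6; strictly interior points = area - boundary/2 + 1 = 2040; answer 2040
Step 2: W1 = 2040; m = 5; 7*(5)^2 + 9*(5)^1 + 7 = (175) + (45) + (7) = 227; answer 227

227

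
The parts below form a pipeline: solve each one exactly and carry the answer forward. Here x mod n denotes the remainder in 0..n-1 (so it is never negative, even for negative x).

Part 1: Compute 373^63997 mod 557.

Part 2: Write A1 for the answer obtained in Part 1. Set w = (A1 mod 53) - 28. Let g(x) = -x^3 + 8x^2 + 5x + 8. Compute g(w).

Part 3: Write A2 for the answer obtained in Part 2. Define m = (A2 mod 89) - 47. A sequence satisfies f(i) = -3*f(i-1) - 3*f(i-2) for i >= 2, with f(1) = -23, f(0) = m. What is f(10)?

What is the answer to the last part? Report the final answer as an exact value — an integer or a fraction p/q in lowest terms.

Part 1: squarings mod 557: 373^1=373, 373^2=436, 373^4=159, 373^8=216, 373^16=425, 373^32=157, 373^64=141, 373^128=386, 373^256=277, 373^512=420, 373^1024=388, 373^2048=154, 373^4096=322, 373^8192=82, 373^16384=40, 373^32768=486; 373^63997 = 373^1 * 373^4 * 373^8 * 373^16 * 373^32 * 373^64 * 373^128 * 373^256 * 373^2048 * 373^4096 * 373^8192 * 373^16384 * 373^32768 = 375 (mod 557); answer 375
Part 2: A1 = 375; w = -24; -1*(-24)^3 + 8*(-24)^2 + 5*(-24)^1 + 8 = (13824) + (4608) + (-120) + (8) = 18320; answer 18320
Part 3: A2 = 18320; m = 28; f(2) = -3*(-23) - 3*(28) = -15; iterating: f(2)=-15, f(3)=114, f(4)=-297, f(5)=549, f(6)=-756, f(7)=621, f(8)=405, f(9)=-3078, f(10)=8019; answer 8019

8019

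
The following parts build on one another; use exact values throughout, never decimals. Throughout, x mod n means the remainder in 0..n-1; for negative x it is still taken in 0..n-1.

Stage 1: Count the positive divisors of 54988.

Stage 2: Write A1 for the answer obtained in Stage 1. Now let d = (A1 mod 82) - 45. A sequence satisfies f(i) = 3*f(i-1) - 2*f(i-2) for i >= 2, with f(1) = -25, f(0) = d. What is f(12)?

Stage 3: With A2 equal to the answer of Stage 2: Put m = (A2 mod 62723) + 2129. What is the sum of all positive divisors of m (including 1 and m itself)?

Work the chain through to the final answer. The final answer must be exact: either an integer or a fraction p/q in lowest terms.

Stage 1: 54988 = 2^2 * 59 * 233; number of divisors = (2+1) * (1+1) * (1+1) = 12; answer 12
Stage 2: A1 = 12; d = -33; f(2) = 3*(-25) - 2*(-33) = -9; iterating: f(2)=-9, f(3)=23, f(4)=87, f(5)=215, f(6)=471, f(7)=983, f(8)=2007, f(9)=4055, f(10)=8151, f(11)=16343, f(12)=32727; answer 32727
Stage 3: A2 = 32727; m = 34856; 34856 = 2^3 * 4357; sigma = (1 + 2 + 4 + 8) * (1 + 4357) = 15 * 4358 = 65370; answer 65370

65370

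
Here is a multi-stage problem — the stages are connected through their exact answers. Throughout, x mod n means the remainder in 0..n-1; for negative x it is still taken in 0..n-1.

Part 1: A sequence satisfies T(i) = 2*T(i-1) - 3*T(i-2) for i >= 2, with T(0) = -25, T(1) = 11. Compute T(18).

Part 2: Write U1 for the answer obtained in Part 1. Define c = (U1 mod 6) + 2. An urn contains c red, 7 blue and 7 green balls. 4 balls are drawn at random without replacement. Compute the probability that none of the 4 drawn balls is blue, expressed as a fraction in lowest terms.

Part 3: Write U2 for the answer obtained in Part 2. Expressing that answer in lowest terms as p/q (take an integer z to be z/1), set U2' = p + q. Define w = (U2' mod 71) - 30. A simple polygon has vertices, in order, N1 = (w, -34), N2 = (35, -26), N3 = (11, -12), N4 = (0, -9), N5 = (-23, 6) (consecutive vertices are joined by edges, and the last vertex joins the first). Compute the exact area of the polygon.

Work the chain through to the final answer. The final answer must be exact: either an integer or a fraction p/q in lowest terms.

654

Part 1: T(2) = 2*(11) - 3*(-25) = 97; iterating: T(2)=97, T(3)=161, T(4)=31, T(5)=-421, T(6)=-935, T(7)=-607, T(8)=1591, T(9)=5003, T(10)=5233, T(11)=-4543, T(12)=-24785, T(13)=-35941, T(14)=2473, T(15)=112769, T(16)=218119, T(17)=97931, T(18)=-458495; answer -458495
Part 2: U1 = -458495; c = 3; total draws C(17,4) = 2380; favorable C(10,4) = 210; P = 3/34; answer 3/34
Part 3: U2 = 3/34; threaded value p + q = 37; w = 7; cross terms: (7*-26 - 35*-34)=1008, (35*-12 - 11*-26)=-134, (11*-9 - 0*-12)=-99, (0*6 - -23*-9)=-207, (-23*-34 - 7*6)=740; twice the area = |1308| = 1308; area = 654; answer 654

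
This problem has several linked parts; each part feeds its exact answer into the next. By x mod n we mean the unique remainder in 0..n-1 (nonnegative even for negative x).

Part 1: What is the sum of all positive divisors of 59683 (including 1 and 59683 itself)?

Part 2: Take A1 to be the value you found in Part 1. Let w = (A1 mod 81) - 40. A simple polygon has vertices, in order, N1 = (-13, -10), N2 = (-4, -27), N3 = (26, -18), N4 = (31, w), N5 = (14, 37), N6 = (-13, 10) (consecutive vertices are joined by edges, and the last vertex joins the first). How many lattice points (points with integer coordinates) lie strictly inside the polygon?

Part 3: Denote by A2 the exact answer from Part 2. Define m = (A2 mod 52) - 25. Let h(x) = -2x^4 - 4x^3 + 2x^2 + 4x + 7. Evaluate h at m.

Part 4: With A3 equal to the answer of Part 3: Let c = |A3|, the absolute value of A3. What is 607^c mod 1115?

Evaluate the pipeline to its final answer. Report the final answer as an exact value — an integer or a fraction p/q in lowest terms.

457

Part 1: 59683 = 13 * 4591; sigma = (1 + 13) * (1 + 4591) = 14 * 4592 = 64288; answer 64288
Part 2: A1 = 64288; w = 15; cross terms: (-13*-27 - -4*-10)=311, (-4*-18 - 26*-27)=774, (26*15 - 31*-18)=948, (31*37 - 14*15)=937, (14*10 - -13*37)=621, (-13*-10 - -13*10)=260; twice the area = |3851| = 3851; area = 3851/2; boundary points = 1 + 3 + 1 + 1 + 27 + 20 = 53; strictly interior points = area - boundary/2 + 1 = 1900; answer 1900
Part 3: A2 = 1900; m = 3; -2*(3)^4 - 4*(3)^3 + 2*(3)^2 + 4*(3)^1 + 7 = (-162) + (-108) + (18) + (12) + (7) = -233; answer -233
Part 4: A3 = -233; c = 233; squarings mod 1115: 607^1=607, 607^2=499, 607^4=356, 607^8=741, 607^16=501, 607^32=126, 607^64=266, 607^128=511; 607^233 = 607^1 * 607^8 * 607^32 * 607^64 * 607^128 = 457 (mod 1115); answer 457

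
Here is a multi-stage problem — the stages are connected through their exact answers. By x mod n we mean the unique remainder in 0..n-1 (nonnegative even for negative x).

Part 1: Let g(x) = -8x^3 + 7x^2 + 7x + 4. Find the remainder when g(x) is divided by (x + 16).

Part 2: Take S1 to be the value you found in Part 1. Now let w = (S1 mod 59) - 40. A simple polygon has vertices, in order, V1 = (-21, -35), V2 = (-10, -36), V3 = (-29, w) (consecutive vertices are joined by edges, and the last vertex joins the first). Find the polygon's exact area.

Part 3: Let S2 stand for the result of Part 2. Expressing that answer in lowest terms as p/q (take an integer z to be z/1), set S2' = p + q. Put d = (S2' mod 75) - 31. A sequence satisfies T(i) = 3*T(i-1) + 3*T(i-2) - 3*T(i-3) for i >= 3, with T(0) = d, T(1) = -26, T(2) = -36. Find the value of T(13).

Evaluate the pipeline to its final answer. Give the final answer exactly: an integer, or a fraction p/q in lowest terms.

-77939982

Part 1: remainder = value at the root: -8*(-16)^3 + 7*(-16)^2 + 7*(-16)^1 + 4 = (32768) + (1792) + (-112) + (4) = 34452; answer 34452
Part 2: S1 = 34452; w = 15; cross terms: (-21*-36 - -10*-35)=406, (-10*15 - -29*-36)=-1194, (-29*-35 - -21*15)=1330; twice the area = |542| = 542; area = 271; answer 271
Part 3: S2 = 271; threaded value p + q = 272; d = 16; T(3) = 3*(-36) + 3*(-26) - 3*(16) = -234; iterating: T(3)=-234, T(4)=-732, T(5)=-2790, T(6)=-9864, T(7)=-35766, T(8)=-128520, T(9)=-463266, T(10)=-1668060, T(11)=-6008418, T(12)=-21639636, T(13)=-77939982; answer -77939982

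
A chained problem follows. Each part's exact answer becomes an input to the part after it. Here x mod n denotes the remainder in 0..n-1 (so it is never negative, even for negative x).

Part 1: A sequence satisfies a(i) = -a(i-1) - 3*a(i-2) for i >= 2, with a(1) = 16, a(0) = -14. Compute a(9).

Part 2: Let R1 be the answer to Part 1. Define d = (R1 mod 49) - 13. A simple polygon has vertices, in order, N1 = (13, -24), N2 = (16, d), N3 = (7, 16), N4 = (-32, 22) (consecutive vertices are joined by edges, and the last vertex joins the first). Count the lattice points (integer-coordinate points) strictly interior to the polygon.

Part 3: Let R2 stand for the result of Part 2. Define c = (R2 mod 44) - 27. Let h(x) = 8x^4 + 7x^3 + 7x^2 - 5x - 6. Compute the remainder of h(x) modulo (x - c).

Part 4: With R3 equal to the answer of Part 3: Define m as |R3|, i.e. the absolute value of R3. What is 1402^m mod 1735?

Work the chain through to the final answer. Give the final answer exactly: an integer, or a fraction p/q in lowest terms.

Part 1: a(2) = -1*(16) - 3*(-14) = 26; iterating: a(2)=26, a(3)=-74, a(4)=-4, a(5)=226, a(6)=-214, a(7)=-464, a(8)=1106, a(9)=286; answer 286
Part 2: R1 = 286; d = 28; cross terms: (13*28 - 16*-24)=748, (16*16 - 7*28)=60, (7*22 - -32*16)=666, (-32*-24 - 13*22)=482; twice the area = |1956| = 1956; area = 978; boundary points = 1 + 3 + 3 + 1 = 8; strictly interior points = area - boundary/2 + 1 = 975; answer 975
Part 3: R2 = 975; c = -20; remainder = value at the root: 8*(-20)^4 + 7*(-20)^3 + 7*(-20)^2 - 5*(-20)^1 - 6 = (1280000) + (-56000) + (2800) + (100) + (-6) = 1226894; answer 1226894
Part 4: R3 = 1226894; m = 1226894; squarings mod 1735: 1402^1=1402, 1402^2=1584, 1402^4=246, 1402^8=1526, 1402^16=306, 1402^32=1681, 1402^64=1181, 1402^128=1556, 1402^256=811, 1402^512=156, 1402^1024=46, 1402^2048=381, 1402^4096=1156, 1402^8192=386, 1402^16384=1521, 1402^32768=686, 1402^65536=411, 1402^131072=626, 1402^262144=1501, 1402^524288=971, 1402^1048576=736; 1402^1226894 = 1402^2 * 1402^4 * 1402^8 * 1402^128 * 1402^2048 * 1402^4096 * 1402^8192 * 1402^32768 * 1402^131072 * 1402^1048576 = 1504 (mod 1735); answer 1504

1504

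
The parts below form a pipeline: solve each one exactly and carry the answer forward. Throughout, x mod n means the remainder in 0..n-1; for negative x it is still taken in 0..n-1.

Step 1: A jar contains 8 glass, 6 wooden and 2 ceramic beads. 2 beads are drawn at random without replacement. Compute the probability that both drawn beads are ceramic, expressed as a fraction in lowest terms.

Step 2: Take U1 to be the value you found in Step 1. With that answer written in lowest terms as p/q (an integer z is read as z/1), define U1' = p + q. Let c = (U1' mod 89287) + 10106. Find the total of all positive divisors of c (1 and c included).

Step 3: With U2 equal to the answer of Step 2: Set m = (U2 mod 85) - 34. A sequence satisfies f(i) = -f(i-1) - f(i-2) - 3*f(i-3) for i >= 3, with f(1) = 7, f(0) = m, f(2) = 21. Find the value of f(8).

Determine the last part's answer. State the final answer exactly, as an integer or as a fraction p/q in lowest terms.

Step 1: total draws C(16,2) = 120; favorable C(2,2) = 1; P = 1/120; answer 1/120
Step 2: U1 = 1/120; threaded value p + q = 121; c = 10227; 10227 = 3 * 7 * 487; sigma = (1 + 3) * (1 + 7) * (1 + 487) = 4 * 8 * 488 = 15616; answer 15616
Step 3: U2 = 15616; m = 27; f(3) = -1*(21) - 1*(7) - 3*(27) = -109; iterating: f(3)=-109, f(4)=67, f(5)=-21, f(6)=281, f(7)=-461, f(8)=243; answer 243

243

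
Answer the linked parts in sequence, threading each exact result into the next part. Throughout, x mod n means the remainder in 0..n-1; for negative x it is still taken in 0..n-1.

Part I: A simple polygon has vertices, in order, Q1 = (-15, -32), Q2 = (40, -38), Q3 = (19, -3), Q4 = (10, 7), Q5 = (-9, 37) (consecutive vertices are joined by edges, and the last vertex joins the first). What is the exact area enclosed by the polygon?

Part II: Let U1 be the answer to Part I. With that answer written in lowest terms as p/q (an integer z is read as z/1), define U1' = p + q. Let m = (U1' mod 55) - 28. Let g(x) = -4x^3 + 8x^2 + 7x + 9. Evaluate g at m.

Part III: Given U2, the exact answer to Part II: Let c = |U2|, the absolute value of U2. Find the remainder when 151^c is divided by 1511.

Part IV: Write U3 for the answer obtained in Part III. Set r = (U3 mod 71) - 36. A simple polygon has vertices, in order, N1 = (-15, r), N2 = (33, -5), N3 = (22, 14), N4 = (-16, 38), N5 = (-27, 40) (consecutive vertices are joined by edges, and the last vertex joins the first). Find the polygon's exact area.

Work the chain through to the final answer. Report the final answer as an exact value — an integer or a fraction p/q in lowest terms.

Part I: cross terms: (-15*-38 - 40*-32)=1850, (40*-3 - 19*-38)=602, (19*7 - 10*-3)=163, (10*37 - -9*7)=433, (-9*-32 - -15*37)=843; twice the area = |3891| = 3891; area = 3891/2; answer 3891/2
Part II: U1 = 3891/2; threaded value p + q = 3893; m = 15; -4*(15)^3 + 8*(15)^2 + 7*(15)^1 + 9 = (-13500) + (1800) + (105) + (9) = -11586; answer -11586
Part III: U2 = -11586; c = 11586; squarings mod 1511: 151^1=151, 151^2=136, 151^4=364, 151^8=1039, 151^16=667, 151^32=655, 151^64=1412, 151^128=735, 151^256=798, 151^512=673, 151^1024=1140, 151^2048=140, 151^4096=1468, 151^8192=338; 151^11586 = 151^2 * 151^64 * 151^256 * 151^1024 * 151^2048 * 151^8192 = 36 (mod 1511); answer 36
Part IV: U3 = 36; r = 0; cross terms: (-15*-5 - 33*0)=75, (33*14 - 22*-5)=572, (22*38 - -16*14)=1060, (-16*40 - -27*38)=386, (-27*0 - -15*40)=600; twice the area = |2693| = 2693; area = 2693/2; answer 2693/2

2693/2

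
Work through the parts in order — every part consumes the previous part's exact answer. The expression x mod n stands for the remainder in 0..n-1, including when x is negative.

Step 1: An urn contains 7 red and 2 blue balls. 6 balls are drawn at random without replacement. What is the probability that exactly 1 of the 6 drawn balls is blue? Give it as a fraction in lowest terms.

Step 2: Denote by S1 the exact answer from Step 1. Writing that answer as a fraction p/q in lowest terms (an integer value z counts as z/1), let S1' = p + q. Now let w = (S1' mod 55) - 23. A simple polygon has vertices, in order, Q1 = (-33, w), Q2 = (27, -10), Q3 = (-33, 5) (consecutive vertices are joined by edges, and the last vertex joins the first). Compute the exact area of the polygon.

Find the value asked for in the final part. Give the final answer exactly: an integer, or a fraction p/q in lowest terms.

750

Step 1: total draws C(9,6) = 84; favorable C(2,1)*C(7,5) = 42; P = 1/2; answer 1/2
Step 2: S1 = 1/2; threaded value p + q = 3; w = -20; cross terms: (-33*-10 - 27*-20)=870, (27*5 - -33*-10)=-195, (-33*-20 - -33*5)=825; twice the area = |1500| = 1500; area = 750; answer 750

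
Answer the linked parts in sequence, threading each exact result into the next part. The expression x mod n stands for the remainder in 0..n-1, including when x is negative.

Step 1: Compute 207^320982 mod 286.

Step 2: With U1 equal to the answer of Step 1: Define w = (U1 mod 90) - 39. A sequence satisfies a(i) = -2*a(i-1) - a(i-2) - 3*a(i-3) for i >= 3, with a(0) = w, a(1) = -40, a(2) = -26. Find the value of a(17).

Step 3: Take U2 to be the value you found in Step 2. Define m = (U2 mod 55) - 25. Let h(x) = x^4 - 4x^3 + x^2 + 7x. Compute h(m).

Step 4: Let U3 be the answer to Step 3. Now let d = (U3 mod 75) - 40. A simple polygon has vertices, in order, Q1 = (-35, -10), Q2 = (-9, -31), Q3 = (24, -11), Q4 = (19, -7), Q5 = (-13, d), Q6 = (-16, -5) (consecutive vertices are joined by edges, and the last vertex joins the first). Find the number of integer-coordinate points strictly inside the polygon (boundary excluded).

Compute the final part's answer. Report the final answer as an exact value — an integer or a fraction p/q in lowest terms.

Step 1: squarings mod 286: 207^1=207, 207^2=235, 207^4=27, 207^8=157, 207^16=53, 207^32=235, 207^64=27, 207^128=157, 207^256=53, 207^512=235, 207^1024=27, 207^2048=157, 207^4096=53, 207^8192=235, 207^16384=27, 207^32768=157, 207^65536=53, 207^131072=235, 207^262144=27; 207^320982 = 207^2 * 207^4 * 207^16 * 207^64 * 207^128 * 207^256 * 207^1024 * 207^8192 * 207^16384 * 207^32768 * 207^262144 = 235 (mod 286); answer 235
Step 2: U1 = 235; w = 16; a(3) = -2*(-26) - 1*(-40) - 3*(16) = 44; iterating: a(3)=44, a(4)=58, a(5)=-82, a(6)=-26, a(7)=-40, a(8)=352, a(9)=-586, a(10)=940, a(11)=-2350, a(12)=5518, a(13)=-11506, a(14)=24544, a(15)=-54136, a(16)=118246, a(17)=-255988; answer -255988
Step 3: U2 = -255988; m = 12; 1*(12)^4 - 4*(12)^3 + 1*(12)^2 + 7*(12)^1 = (20736) + (-6912) + (144) + (84) = 14052; answer 14052
Step 4: U3 = 14052; d = -13; cross terms: (-35*-31 - -9*-10)=995, (-9*-11 - 24*-31)=843, (24*-7 - 19*-11)=41, (19*-13 - -13*-7)=-338, (-13*-5 - -16*-13)=-143, (-16*-10 - -35*-5)=-15; twice the area = |1383| = 1383; area = 1383/2; boundary points = 1 + 1 + 1 + 2 + 1 + 1 = 7; strictly interior points = area - boundary/2 + 1 = 689; answer 689

689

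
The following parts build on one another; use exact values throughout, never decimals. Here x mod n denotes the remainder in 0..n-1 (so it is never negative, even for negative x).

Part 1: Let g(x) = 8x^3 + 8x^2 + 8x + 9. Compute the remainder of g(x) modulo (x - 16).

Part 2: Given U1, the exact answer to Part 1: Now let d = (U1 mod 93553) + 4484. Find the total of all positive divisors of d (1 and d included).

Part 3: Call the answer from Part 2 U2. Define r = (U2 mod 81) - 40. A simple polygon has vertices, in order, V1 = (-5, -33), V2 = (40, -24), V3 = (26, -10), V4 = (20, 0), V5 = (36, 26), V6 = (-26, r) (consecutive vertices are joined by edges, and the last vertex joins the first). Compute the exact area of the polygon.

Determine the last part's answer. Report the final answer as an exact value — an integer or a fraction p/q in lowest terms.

Part 1: remainder = value at the root: 8*(16)^3 + 8*(16)^2 + 8*(16)^1 + 9 = (32768) + (2048) + (128) + (9) = 34953; answer 34953
Part 2: U1 = 34953; d = 39437; 39437 = 113 * 349; sigma = (1 + 113) * (1 + 349) = 114 * 350 = 39900; answer 39900
Part 3: U2 = 39900; r = 8; cross terms: (-5*-24 - 40*-33)=1440, (40*-10 - 26*-24)=224, (26*0 - 20*-10)=200, (20*26 - 36*0)=520, (36*8 - -26*26)=964, (-26*-33 - -5*8)=898; twice the area = |4246| = 4246; area = 2123; answer 2123

2123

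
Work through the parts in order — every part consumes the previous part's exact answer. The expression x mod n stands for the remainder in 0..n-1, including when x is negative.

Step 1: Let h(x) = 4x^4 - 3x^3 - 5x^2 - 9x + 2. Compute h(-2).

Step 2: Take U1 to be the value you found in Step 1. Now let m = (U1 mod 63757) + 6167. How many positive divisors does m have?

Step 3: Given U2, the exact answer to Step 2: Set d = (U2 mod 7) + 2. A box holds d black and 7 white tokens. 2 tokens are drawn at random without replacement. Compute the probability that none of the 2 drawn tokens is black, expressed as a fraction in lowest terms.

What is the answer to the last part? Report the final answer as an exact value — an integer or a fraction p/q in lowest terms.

Step 1: 4*(-2)^4 - 3*(-2)^3 - 5*(-2)^2 - 9*(-2)^1 + 2 = (64) + (24) + (-20) + (18) + (2) = 88; answer 88
Step 2: U1 = 88; m = 6255; 6255 = 3^2 * 5 * 139; number of divisors = (2+1) * (1+1) * (1+1) = 12; answer 12
Step 3: U2 = 12; d = 7; total draws C(14,2) = 91; favorable C(7,2) = 21; P = 3/13; answer 3/13

3/13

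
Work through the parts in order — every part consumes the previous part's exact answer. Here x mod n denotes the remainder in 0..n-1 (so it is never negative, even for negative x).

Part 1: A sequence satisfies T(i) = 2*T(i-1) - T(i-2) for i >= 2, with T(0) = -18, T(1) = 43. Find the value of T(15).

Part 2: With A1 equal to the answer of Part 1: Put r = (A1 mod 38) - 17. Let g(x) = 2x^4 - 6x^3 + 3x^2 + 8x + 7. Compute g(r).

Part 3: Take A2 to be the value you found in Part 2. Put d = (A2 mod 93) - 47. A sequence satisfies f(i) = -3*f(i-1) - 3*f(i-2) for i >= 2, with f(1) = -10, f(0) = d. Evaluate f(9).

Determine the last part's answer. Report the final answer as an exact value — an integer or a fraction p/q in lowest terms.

Part 1: T(2) = 2*(43) - 1*(-18) = 104; iterating: T(2)=104, T(3)=165, T(4)=226, T(5)=287, T(6)=348, T(7)=409, T(8)=470, T(9)=531, T(10)=592, T(11)=653, T(12)=714, T(13)=775, T(14)=836, T(15)=897; answer 897
Part 2: A1 = 897; r = 6; 2*(6)^4 - 6*(6)^3 + 3*(6)^2 + 8*(6)^1 + 7 = (2592) + (-1296) + (108) + (48) + (7) = 1459; answer 1459
Part 3: A2 = 1459; d = 17; f(2) = -3*(-10) - 3*(17) = -21; iterating: f(2)=-21, f(3)=93, f(4)=-216, f(5)=369, f(6)=-459, f(7)=270, f(8)=567, f(9)=-2511; answer -2511

-2511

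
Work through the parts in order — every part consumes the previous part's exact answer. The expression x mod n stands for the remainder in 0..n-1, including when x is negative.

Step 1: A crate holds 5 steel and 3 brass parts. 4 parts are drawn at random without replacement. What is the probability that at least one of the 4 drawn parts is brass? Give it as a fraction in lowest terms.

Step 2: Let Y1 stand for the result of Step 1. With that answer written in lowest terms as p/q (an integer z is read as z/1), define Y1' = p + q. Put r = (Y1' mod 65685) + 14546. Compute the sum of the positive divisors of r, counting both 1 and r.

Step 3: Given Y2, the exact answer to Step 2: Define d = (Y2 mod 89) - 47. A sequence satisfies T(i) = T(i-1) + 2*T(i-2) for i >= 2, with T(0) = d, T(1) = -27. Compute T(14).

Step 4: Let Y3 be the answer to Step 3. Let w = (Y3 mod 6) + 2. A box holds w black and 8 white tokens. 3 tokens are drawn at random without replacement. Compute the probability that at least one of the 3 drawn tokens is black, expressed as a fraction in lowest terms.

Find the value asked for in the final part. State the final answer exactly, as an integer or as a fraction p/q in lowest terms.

Step 1: total draws C(8,4) = 70; complement C(5,4) = 5; favorable 70 - 5 = 65; P = 13/14; answer 13/14
Step 2: Y1 = 13/14; threaded value p + q = 27; r = 14573; 14573 = 13 * 19 * 59; sigma = (1 + 13) * (1 + 19) * (1 + 59) = 14 * 20 * 60 = 16800; answer 16800
Step 3: Y2 = 16800; d = 21; T(2) = 1*(-27) + 2*(21) = 15; iterating: T(2)=15, T(3)=-39, T(4)=-9, T(5)=-87, T(6)=-105, T(7)=-279, T(8)=-489, T(9)=-1047, T(10)=-2025, T(11)=-4119, T(12)=-8169, T(13)=-16407, T(14)=-32745; answer -32745
Step 4: Y3 = -32745; w = 5; total draws C(13,3) = 286; complement C(8,3) = 56; favorable 286 - 56 = 230; P = 115/143; answer 115/143

115/143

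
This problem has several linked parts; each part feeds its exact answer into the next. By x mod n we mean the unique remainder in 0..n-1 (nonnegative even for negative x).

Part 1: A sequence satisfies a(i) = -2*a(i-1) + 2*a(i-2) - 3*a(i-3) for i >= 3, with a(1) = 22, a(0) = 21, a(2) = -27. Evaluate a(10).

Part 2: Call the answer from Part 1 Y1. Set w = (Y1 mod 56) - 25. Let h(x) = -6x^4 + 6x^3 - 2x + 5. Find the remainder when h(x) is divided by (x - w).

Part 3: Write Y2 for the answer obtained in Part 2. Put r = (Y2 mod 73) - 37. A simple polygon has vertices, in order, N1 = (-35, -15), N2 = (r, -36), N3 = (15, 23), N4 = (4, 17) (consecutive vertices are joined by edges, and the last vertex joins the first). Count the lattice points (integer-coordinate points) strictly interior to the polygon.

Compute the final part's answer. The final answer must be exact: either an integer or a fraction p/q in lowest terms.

Part 1: a(3) = -2*(-27) + 2*(22) - 3*(21) = 35; iterating: a(3)=35, a(4)=-190, a(5)=531, a(6)=-1547, a(7)=4726, a(8)=-14139, a(9)=42371, a(10)=-127198; answer -127198
Part 2: Y1 = -127198; w = 9; remainder = value at the root: -6*(9)^4 + 6*(9)^3 - 2*(9)^1 + 5 = (-39366) + (4374) + (-18) + (5) = -35005; answer -35005
Part 3: Y2 = -35005; r = -2; cross terms: (-35*-36 - -2*-15)=1230, (-2*23 - 15*-36)=494, (15*17 - 4*23)=163, (4*-15 - -35*17)=535; twice the area = |2422| = 2422; area = 1211; boundary points = 3 + 1 + 1 + 1 = 6; strictly interior points = area - boundary/2 + 1 = 1209; answer 1209

1209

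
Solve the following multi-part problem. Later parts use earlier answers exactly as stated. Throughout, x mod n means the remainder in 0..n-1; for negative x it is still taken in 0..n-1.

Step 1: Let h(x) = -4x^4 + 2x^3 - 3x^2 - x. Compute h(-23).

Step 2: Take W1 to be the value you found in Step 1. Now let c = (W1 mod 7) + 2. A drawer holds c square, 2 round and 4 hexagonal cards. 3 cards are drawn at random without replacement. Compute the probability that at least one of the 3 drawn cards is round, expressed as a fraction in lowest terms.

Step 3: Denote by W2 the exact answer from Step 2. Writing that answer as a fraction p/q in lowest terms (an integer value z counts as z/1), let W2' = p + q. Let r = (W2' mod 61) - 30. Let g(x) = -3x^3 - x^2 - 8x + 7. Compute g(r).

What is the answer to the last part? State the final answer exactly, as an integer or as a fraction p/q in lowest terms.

Step 1: -4*(-23)^4 + 2*(-23)^3 - 3*(-23)^2 - 1*(-23)^1 = (-1119364) + (-24334) + (-1587) + (23) = -1145262; answer -1145262
Step 2: W1 = -1145262; c = 3; total draws C(9,3) = 84; complement C(7,3) = 35; favorable 84 - 35 = 49; P = 7/12; answer 7/12
Step 3: W2 = 7/12; threaded value p + q = 19; r = -11; -3*(-11)^3 - 1*(-11)^2 - 8*(-11)^1 + 7 = (3993) + (-121) + (88) + (7) = 3967; answer 3967

3967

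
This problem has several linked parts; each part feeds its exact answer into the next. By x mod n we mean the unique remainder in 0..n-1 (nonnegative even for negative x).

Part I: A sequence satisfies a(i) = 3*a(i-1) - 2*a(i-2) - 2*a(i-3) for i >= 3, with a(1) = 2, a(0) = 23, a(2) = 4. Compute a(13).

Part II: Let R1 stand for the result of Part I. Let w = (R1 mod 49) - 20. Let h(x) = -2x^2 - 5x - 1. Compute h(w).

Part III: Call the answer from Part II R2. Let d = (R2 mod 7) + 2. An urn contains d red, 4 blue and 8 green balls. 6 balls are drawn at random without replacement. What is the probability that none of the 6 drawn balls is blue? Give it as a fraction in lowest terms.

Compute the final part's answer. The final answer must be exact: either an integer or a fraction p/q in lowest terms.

6/65

Part I: a(3) = 3*(4) - 2*(2) - 2*(23) = -38; iterating: a(3)=-38, a(4)=-126, a(5)=-310, a(6)=-602, a(7)=-934, a(8)=-978, a(9)=138, a(10)=4238, a(11)=14394, a(12)=34430, a(13)=66026; answer 66026
Part II: R1 = 66026; w = 3; -2*(3)^2 - 5*(3)^1 - 1 = (-18) + (-15) + (-1) = -34; answer -34
Part III: R2 = -34; d = 3; total draws C(15,6) = 5005; favorable C(11,6) = 462; P = 6/65; answer 6/65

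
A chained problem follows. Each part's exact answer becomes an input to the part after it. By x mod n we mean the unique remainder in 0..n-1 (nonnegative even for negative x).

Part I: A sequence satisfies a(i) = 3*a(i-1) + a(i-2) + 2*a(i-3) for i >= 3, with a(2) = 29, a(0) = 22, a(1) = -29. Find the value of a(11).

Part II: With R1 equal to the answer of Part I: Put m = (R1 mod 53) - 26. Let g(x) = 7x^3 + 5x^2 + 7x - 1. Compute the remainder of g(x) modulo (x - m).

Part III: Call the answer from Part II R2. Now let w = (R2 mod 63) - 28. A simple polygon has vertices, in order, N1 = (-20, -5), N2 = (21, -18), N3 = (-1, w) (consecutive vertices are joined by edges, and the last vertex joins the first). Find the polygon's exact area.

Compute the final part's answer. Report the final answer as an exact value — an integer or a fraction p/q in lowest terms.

903/2

Part I: a(3) = 3*(29) + 1*(-29) + 2*(22) = 102; iterating: a(3)=102, a(4)=277, a(5)=991, a(6)=3454, a(7)=11907, a(8)=41157, a(9)=142286, a(10)=491829, a(11)=1700087; answer 1700087
Part II: R1 = 1700087; m = -20; remainder = value at the root: 7*(-20)^3 + 5*(-20)^2 + 7*(-20)^1 - 1 = (-56000) + (2000) + (-140) + (-1) = -54141; answer -54141
Part III: R2 = -54141; w = 11; cross terms: (-20*-18 - 21*-5)=465, (21*11 - -1*-18)=213, (-1*-5 - -20*11)=225; twice the area = |903| = 903; area = 903/2; answer 903/2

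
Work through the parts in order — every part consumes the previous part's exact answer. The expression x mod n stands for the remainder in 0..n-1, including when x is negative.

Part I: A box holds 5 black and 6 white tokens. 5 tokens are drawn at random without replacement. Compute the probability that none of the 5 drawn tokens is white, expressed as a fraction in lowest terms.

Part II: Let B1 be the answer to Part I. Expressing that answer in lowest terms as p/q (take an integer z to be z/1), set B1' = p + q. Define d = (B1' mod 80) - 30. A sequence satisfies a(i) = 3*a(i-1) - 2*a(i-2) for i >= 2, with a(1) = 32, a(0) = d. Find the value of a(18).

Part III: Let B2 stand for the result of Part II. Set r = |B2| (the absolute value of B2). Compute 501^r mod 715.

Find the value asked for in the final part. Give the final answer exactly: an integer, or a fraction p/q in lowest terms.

441

Part I: total draws C(11,5) = 462; favorable C(5,5) = 1; P = 1/462; answer 1/462
Part II: B1 = 1/462; threaded value p + q = 463; d = 33; a(2) = 3*(32) - 2*(33) = 30; iterating: a(2)=30, a(3)=26, a(4)=18, a(5)=2, a(6)=-30, a(7)=-94, a(8)=-222, a(9)=-478, a(10)=-990, a(11)=-2014, a(12)=-4062, a(13)=-8158, a(14)=-16350, a(15)=-32734, a(16)=-65502, a(17)=-131038, a(18)=-262110; answer -262110
Part III: B2 = -262110; r = 262110; squarings mod 715: 501^1=501, 501^2=36, 501^4=581, 501^8=81, 501^16=126, 501^32=146, 501^64=581, 501^128=81, 501^256=126, 501^512=146, 501^1024=581, 501^2048=81, 501^4096=126, 501^8192=146, 501^16384=581, 501^32768=81, 501^65536=126, 501^131072=146; 501^262110 = 501^2 * 501^4 * 501^8 * 501^16 * 501^64 * 501^128 * 501^256 * 501^512 * 501^1024 * 501^2048 * 501^4096 * 501^8192 * 501^16384 * 501^32768 * 501^65536 * 501^131072 = 441 (mod 715); answer 441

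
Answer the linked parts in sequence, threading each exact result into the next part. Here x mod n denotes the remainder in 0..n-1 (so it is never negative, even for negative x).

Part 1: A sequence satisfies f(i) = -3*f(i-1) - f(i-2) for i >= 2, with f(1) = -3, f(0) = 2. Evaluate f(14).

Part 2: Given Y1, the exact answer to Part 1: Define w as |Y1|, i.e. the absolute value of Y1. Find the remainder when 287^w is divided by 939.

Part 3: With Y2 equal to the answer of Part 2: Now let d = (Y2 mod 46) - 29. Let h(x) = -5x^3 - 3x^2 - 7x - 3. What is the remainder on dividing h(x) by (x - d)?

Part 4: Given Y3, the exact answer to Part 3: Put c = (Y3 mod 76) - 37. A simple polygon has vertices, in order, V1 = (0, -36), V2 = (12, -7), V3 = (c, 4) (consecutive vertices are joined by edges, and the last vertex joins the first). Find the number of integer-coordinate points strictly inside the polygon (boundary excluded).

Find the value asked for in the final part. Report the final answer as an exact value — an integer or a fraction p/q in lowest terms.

Part 1: f(2) = -3*(-3) - 1*(2) = 7; iterating: f(2)=7, f(3)=-18, f(4)=47, f(5)=-123, f(6)=322, f(7)=-843, f(8)=2207, f(9)=-5778, f(10)=15127, f(11)=-39603, f(12)=103682, f(13)=-271443, f(14)=710647; answer 710647
Part 2: Y1 = 710647; w = 710647; squarings mod 939: 287^1=287, 287^2=676, 287^4=622, 287^8=16, 287^16=256, 287^32=745, 287^64=76, 287^128=142, 287^256=445, 287^512=835, 287^1024=487, 287^2048=541, 287^4096=652, 287^8192=676, 287^16384=622, 287^32768=16, 287^65536=256, 287^131072=745, 287^262144=76, 287^524288=142; 287^710647 = 287^1 * 287^2 * 287^4 * 287^16 * 287^32 * 287^64 * 287^128 * 287^256 * 287^512 * 287^1024 * 287^4096 * 287^16384 * 287^32768 * 287^131072 * 287^524288 = 734 (mod 939); answer 734
Part 3: Y2 = 734; d = 15; remainder = value at the root: -5*(15)^3 - 3*(15)^2 - 7*(15)^1 - 3 = (-16875) + (-675) + (-105) + (-3) = -17658; answer -17658
Part 4: Y3 = -17658; c = 13; cross terms: (0*-7 - 12*-36)=432, (12*4 - 13*-7)=139, (13*-36 - 0*4)=-468; twice the area = |103| = 103; area = 103/2; boundary points = 1 + 1 + 1 = 3; strictly interior points = area - boundary/2 + 1 = 51; answer 51

51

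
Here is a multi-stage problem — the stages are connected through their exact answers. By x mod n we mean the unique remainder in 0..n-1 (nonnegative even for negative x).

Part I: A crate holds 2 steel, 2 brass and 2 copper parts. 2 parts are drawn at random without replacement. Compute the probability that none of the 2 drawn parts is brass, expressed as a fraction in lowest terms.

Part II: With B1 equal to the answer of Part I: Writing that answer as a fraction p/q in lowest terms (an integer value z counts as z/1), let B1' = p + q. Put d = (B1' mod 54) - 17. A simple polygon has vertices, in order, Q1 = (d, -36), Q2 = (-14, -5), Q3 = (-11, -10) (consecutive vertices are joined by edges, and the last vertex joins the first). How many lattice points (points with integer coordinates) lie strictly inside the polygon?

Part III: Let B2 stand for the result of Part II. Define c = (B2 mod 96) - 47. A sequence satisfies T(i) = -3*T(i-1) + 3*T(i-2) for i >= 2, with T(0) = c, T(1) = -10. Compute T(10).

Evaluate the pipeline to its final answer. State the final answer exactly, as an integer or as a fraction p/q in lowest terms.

Part I: total draws C(6,2) = 15; favorable C(4,2) = 6; P = 2/5; answer 2/5
Part II: B1 = 2/5; threaded value p + q = 7; d = -10; cross terms: (-10*-5 - -14*-36)=-454, (-14*-10 - -11*-5)=85, (-11*-36 - -10*-10)=296; twice the area = |-73| = 73; area = 73/2; boundary points = 1 + 1 + 1 = 3; strictly interior points = area - boundary/2 + 1 = 36; answer 36
Part III: B2 = 36; c = -11; T(2) = -3*(-10) + 3*(-11) = -3; iterating: T(2)=-3, T(3)=-21, T(4)=54, T(5)=-225, T(6)=837, T(7)=-3186, T(8)=12069, T(9)=-45765, T(10)=173502; answer 173502

173502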